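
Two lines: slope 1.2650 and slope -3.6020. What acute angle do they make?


m1-m2 = 4.867
1+m1*m2 = -3.55653
tan(theta) = |4.867/(-3.55653)| = 1.368469
theta = arctan(|4.867/(-3.55653)|) = 53.8428 degrees (acute angle)

53.8428 degrees


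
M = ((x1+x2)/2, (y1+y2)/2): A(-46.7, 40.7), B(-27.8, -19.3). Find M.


Mx = (-46.7 - 27.8)/2 = -74.5/2 = -37.2500
My = (40.7 - 19.3)/2 = 21.4/2 = 10.7000

(-37.2500, 10.7000)


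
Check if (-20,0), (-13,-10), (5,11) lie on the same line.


-20*(-10-11) - 13*(11-0) + 5*(0+ 10)
= 420 - 143 + 50 = 327

No, not collinear (determinant = 327)


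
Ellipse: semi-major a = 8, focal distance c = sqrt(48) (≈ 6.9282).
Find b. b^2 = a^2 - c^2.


b^2 = 8^2 - (sqrt(48))^2 = 64 - 48 = 16
b = sqrt(16) = 4

b = 4


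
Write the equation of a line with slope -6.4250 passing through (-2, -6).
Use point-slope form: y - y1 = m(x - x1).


y + 6 = -6.4250(x + 2)
y = -6.4250x - 6 + 6.4250*(-2)
y = -6.4250x - 18.8500

y = -6.4250x - 18.8500


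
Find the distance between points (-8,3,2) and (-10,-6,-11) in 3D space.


dx=-2, dy=-9, dz=-13
d = sqrt(4+81+169) = sqrt(254) = 15.9374

15.9374


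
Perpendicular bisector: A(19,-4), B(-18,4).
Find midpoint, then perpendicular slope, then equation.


Midpoint = (0.5, 0)
Slope of AB = dy/dx = 8/(-37) = -0.2162
Perp slope = -dx/dy = 37/8 = 4.6250
b = My - (perp slope)*Mx = 0 + (-37*0.5)/8 = 0 - 2.3125 = -2.3125

y = 4.6250x - 2.3125


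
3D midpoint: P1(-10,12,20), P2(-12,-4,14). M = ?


Mx = (-10- 12)/2 = -11.0000
My = (12- 4)/2 = 4.0000
Mz = (20+14)/2 = 17.0000

M = (-11.0000, 4.0000, 17.0000)


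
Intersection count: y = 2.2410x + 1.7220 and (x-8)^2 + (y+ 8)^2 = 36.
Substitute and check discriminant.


Substitute y = 2.2410x + 1.7220: (x-8)^2 + (2.2410x+1.7220+ 8)^2 = 36
Expand to Ax^2 + Bx + C = 0, where b-k = 9.722
A = 1+m^2 = 6.022081
B = 2(m(b-k) - h) = 2(2.2410*9.722 - 8) = 27.574004
C = h^2 + (b-k)^2 - r^2 = 64 + 94.517284 - 36 = 122.517284
disc = B^2-4AC = 760.3257 - 2951.2360 = -2190.9103
disc < 0

0 intersection points


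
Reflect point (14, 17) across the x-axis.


Reflection rule for x-axis: (x, -y)
(14, 17) -> (14, -17)

(14, -17)


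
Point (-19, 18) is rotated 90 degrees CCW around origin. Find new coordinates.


cos(90) = 0, sin(90) = 1
x' = -19*0 - 18*1 = -18
y' = -19*1 + 18*0 = -19

(-18, -19)


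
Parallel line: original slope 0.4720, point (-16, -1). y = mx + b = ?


Parallel lines have equal slopes.
m2 = 0.4720
b2 = -1 - 0.4720*(-16) = 6.5520

y = 0.4720x + 6.5520


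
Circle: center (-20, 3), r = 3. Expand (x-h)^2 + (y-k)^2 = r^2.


(x+ 20)^2 + (y-3)^2 = 3^2
D = -2h = 40, E = -2k = -6
F = h^2+k^2-r^2 = 400+9-9 = 400

x^2 + y^2 + 40x - 6y + 400 = 0


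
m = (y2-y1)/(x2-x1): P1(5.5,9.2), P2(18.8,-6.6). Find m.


dy = -6.6 - 9.2 = -15.8
dx = 18.8 - 5.5 = 13.3
m = -15.8/13.3 = -1.1880

m = -1.1880


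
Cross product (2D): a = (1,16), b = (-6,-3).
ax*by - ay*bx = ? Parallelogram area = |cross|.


cross = 1*(-3) - 16*(-6) = -3 + 96 = 93
Parallelogram area = |93| = 93

cross = 93, parallelogram area = 93


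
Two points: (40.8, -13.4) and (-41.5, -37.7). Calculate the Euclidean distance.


dx = -41.5 - 40.8 = -82.3
dy = -37.7 + 13.4 = -24.3
d = sqrt(6773.29 + 590.49) = sqrt(7363.78) = 85.8125

85.8125


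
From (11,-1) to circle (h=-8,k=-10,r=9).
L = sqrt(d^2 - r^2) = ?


d = sqrt((11+ 8)^2 + (-1+ 10)^2) = sqrt(361+81) = 21.0238
L = sqrt(442.0000 - 81) = sqrt(361.0000) = 19.0000

19.0000


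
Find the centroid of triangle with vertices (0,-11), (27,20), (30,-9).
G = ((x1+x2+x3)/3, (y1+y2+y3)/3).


Gx = (0+27+30)/3 = 57/3 = 19.0000
Gy = (-11+20- 9)/3 = 0/3 = 0

G = (19.0000, 0)


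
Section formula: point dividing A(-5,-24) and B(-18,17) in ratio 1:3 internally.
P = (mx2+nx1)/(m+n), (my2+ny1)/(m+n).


Px = (1*(-18) + 3*(-5))/4 = -33/4 = -8.2500
Py = (1*17 + 3*(-24))/4 = -55/4 = -13.7500

P = (-8.2500, -13.7500)


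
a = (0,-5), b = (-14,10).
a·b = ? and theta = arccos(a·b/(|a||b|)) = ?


a·b = 0*(-14) - 5*10 = 0 - 50 = -50
|a| = sqrt(0+25) = 5.0000
|b| = sqrt(196+100) = 17.2047
cos(theta) = -50/(sqrt(25)*sqrt(296)) = -50/sqrt(7400) = -0.581238
theta = arccos(-50/sqrt(7400)) = 125.5377 degrees

a·b = -50, theta = 125.5377 deg


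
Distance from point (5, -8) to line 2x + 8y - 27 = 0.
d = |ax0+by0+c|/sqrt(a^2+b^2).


|2*5 + 8*(-8) - 27| = |-81| = 81
sqrt(4 + 64) = sqrt(68) = 8.2462
d = 81/sqrt(68) = 9.8227

9.8227


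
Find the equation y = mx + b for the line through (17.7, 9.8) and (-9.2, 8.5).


m = (-1.3)/(-26.9) = 0.0483
b = y1 - m*x1 = 9.8 - (-1.3*17.7)/(-26.9) = 9.8 - 0.8554 = 8.9446

y = 0.0483x + 8.9446


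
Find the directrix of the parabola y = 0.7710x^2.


a = 0.7710
1/(4a) = 0.3243
directrix: y = -0.3243 = -0.3243

y = -0.3243


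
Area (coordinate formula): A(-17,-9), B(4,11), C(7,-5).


-17*(11+ 5) = -272
4*(-5+ 9) = 16
7*(-9-11) = -140
sum = -396
Area = |-396|/2 = 198.0000

198.0000 sq units


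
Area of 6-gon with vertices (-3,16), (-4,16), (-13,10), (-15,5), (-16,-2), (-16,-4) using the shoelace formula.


sum(xi*y_{i+1}) = -3*16 - 4*10 - 13*5 - 15*(-2) - 16*(-4) - 16*16 = -315
sum(yi*x_{i+1}) = 16*(-4) + 16*(-13) + 10*(-15) + 5*(-16) - 2*(-16) - 4*(-3) = -458
Area = |-315 + 458|/2 = 143/2 = 71.5000

71.5000 sq units


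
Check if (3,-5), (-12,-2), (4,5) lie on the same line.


3*(-2-5) - 12*(5+ 5) + 4*(-5+ 2)
= -21 - 120 - 12 = -153

No, not collinear (determinant = -153)


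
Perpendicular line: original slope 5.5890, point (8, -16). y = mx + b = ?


Perpendicular slope = -1/m1 = -1/5.5890 = -0.1789
b2 = y0 - m2*x0 = -16 + 8/5.5890 = -16 + 1.4314 = -14.5686

y = -0.1789x - 14.5686


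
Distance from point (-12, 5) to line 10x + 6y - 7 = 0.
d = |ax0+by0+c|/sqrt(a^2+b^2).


|10*(-12) + 6*5 - 7| = |-97| = 97
sqrt(100 + 36) = sqrt(136) = 11.6619
d = 97/sqrt(136) = 8.3177

8.3177


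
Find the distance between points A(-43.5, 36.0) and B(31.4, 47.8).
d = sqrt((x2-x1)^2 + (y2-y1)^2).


dx = 31.4 + 43.5 = 74.9
dy = 47.8 - 36.0 = 11.8
d = sqrt(5610.01 + 139.24) = sqrt(5749.25) = 75.8238

75.8238


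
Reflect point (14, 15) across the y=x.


Reflection rule for y=x: (y, x)
(14, 15) -> (15, 14)

(15, 14)


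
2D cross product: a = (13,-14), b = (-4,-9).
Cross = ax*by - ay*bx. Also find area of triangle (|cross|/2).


cross = 13*(-9) + 14*(-4) = -117 - 56 = -173
Triangle area = |-173|/2 = 173/2 = 86.5000

cross = -173, triangle area = 86.5000


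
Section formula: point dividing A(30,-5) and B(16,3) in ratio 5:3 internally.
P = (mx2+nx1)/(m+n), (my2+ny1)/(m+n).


Px = (5*16 + 3*30)/8 = 170/8 = 21.2500
Py = (5*3 + 3*(-5))/8 = 0/8 = 0

P = (21.2500, 0)


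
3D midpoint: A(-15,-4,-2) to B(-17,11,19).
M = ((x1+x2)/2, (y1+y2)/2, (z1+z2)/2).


Mx = (-15- 17)/2 = -16.0000
My = (-4+11)/2 = 3.5000
Mz = (-2+19)/2 = 8.5000

M = (-16.0000, 3.5000, 8.5000)


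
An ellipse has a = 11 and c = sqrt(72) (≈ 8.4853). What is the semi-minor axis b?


b^2 = 11^2 - (sqrt(72))^2 = 121 - 72 = 49
b = sqrt(49) = 7

b = 7


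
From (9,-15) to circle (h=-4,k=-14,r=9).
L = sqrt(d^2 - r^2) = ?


d = sqrt((9+ 4)^2 + (-15+ 14)^2) = sqrt(169+1) = 13.0384
L = sqrt(170.0000 - 81) = sqrt(89.0000) = 9.4340

9.4340


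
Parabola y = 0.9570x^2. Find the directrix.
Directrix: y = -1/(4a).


a = 0.9570
1/(4a) = 0.2612
directrix: y = -0.2612 = -0.2612

y = -0.2612


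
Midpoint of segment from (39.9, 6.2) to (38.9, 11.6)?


Mx = (39.9 + 38.9)/2 = 78.8/2 = 39.4000
My = (6.2 + 11.6)/2 = 17.8/2 = 8.9000

(39.4000, 8.9000)


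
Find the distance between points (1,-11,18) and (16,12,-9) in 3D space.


dx=15, dy=23, dz=-27
d = sqrt(225+529+729) = sqrt(1483) = 38.5097

38.5097


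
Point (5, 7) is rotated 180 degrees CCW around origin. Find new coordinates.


cos(180) = -1, sin(180) = 0
x' = 5*(-1) - 7*0 = -5
y' = 5*0 + 7*(-1) = -7

(-5, -7)


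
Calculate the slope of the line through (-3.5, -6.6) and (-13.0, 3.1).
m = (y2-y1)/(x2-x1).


dy = 3.1 + 6.6 = 9.7
dx = -13.0 + 3.5 = -9.5
m = 9.7/(-9.5) = -1.0211

m = -1.0211


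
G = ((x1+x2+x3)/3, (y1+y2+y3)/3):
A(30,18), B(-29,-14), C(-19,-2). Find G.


Gx = (30- 29- 19)/3 = -18/3 = -6.0000
Gy = (18- 14- 2)/3 = 2/3 = 0.6667

G = (-6.0000, 0.6667)


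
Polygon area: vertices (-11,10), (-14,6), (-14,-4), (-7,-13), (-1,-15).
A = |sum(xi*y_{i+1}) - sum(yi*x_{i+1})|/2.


sum(xi*y_{i+1}) = -11*6 - 14*(-4) - 14*(-13) - 7*(-15) - 1*10 = 267
sum(yi*x_{i+1}) = 10*(-14) + 6*(-14) - 4*(-7) - 13*(-1) - 15*(-11) = -18
Area = |267 + 18|/2 = 285/2 = 142.5000

142.5000 sq units


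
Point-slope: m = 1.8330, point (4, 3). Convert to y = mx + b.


y - 3 = 1.8330(x - 4)
y = 1.8330x + 3 - 1.8330*4
y = 1.8330x - 4.3320

y = 1.8330x - 4.3320


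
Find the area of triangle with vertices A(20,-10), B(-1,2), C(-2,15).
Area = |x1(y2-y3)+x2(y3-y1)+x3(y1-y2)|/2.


20*(2-15) = -260
-1*(15+ 10) = -25
-2*(-10-2) = 24
sum = -261
Area = |-261|/2 = 130.5000

130.5000 sq units


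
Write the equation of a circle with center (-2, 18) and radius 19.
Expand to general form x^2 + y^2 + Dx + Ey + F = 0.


(x+ 2)^2 + (y-18)^2 = 19^2
D = -2h = 4, E = -2k = -36
F = h^2+k^2-r^2 = 4+324-361 = -33

x^2 + y^2 + 4x - 36y - 33 = 0


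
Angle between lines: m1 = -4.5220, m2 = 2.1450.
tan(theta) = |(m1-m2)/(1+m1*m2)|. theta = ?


m1-m2 = -6.667
1+m1*m2 = -8.69969
tan(theta) = |-6.667/(-8.69969)| = 0.766349
theta = arctan(|-6.667/(-8.69969)|) = 37.4647 degrees (acute angle)

37.4647 degrees


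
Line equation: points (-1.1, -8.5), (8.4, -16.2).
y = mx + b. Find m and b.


m = (-7.7)/(9.5) = -0.8105
b = y1 - m*x1 = -8.5 - (-7.7*(-1.1))/(9.5) = -8.5 - 0.8916 = -9.3916

y = -0.8105x - 9.3916


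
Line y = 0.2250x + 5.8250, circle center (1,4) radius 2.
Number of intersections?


Substitute y = 0.2250x + 5.8250: (x-1)^2 + (0.2250x+5.8250-4)^2 = 4
Expand to Ax^2 + Bx + C = 0, where b-k = 1.825
A = 1+m^2 = 1.050625
B = 2(m(b-k) - h) = 2(0.2250*1.825 - 1) = -1.17875
C = h^2 + (b-k)^2 - r^2 = 1 + 3.330625 - 4 = 0.330625
disc = B^2-4AC = 1.3895 - 1.3895 = 0
disc = 0

1 intersection point (tangent)


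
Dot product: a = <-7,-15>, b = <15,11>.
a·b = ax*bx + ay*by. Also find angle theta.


a·b = -7*15 - 15*11 = -105 - 165 = -270
|a| = sqrt(49+225) = 16.5529
|b| = sqrt(225+121) = 18.6011
cos(theta) = -270/(sqrt(274)*sqrt(346)) = -270/sqrt(94804) = -0.876901
theta = arccos(-270/sqrt(94804)) = 151.2707 degrees

a·b = -270, theta = 151.2707 deg


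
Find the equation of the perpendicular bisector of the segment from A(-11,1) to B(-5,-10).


Midpoint = (-8, -4.5)
Slope of AB = dy/dx = -11/6 = -1.8333
Perp slope = -dx/dy = 6/11 = 0.5455
b = My - (perp slope)*Mx = -4.5 + (6*(-8))/(-11) = -4.5 + 4.3636 = -0.1364

y = 0.5455x - 0.1364


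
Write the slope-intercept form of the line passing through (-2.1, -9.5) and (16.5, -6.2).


m = (3.3)/(18.6) = 0.1774
b = y1 - m*x1 = -9.5 - (3.3*(-2.1))/(18.6) = -9.5 + 0.3726 = -9.1274

y = 0.1774x - 9.1274


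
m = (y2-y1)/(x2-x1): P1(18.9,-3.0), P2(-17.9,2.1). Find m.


dy = 2.1 + 3.0 = 5.1
dx = -17.9 - 18.9 = -36.8
m = 5.1/(-36.8) = -0.1386

m = -0.1386


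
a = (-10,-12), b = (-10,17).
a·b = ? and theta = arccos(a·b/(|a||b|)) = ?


a·b = -10*(-10) - 12*17 = 100 - 204 = -104
|a| = sqrt(100+144) = 15.6205
|b| = sqrt(100+289) = 19.7231
cos(theta) = -104/(sqrt(244)*sqrt(389)) = -104/sqrt(94916) = -0.337570
theta = arccos(-104/sqrt(94916)) = 109.7289 degrees

a·b = -104, theta = 109.7289 deg


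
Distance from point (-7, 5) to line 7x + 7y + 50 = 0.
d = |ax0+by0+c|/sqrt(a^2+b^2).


|7*(-7) + 7*5 + 50| = |36| = 36
sqrt(49 + 49) = sqrt(98) = 9.8995
d = 36/sqrt(98) = 3.6365

3.6365


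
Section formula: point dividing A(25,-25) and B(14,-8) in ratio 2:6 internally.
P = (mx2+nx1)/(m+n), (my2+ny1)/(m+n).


Px = (2*14 + 6*25)/8 = 178/8 = 22.2500
Py = (2*(-8) + 6*(-25))/8 = -166/8 = -20.7500

P = (22.2500, -20.7500)


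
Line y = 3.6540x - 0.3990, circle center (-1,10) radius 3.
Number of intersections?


Substitute y = 3.6540x - 0.3990: (x+ 1)^2 + (3.6540x- 0.3990-10)^2 = 9
Expand to Ax^2 + Bx + C = 0, where b-k = -10.399
A = 1+m^2 = 14.351716
B = 2(m(b-k) - h) = 2(3.6540*(-10.399) + 1) = -73.995892
C = h^2 + (b-k)^2 - r^2 = 1 + 108.139201 - 9 = 100.139201
disc = B^2-4AC = 5475.3920 - 5748.6775 = -273.2855
disc < 0

0 intersection points


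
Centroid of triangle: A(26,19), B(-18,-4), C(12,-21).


Gx = (26- 18+12)/3 = 20/3 = 6.6667
Gy = (19- 4- 21)/3 = -6/3 = -2.0000

G = (6.6667, -2.0000)


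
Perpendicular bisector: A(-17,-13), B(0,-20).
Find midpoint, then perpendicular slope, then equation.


Midpoint = (-8.5, -16.5)
Slope of AB = dy/dx = -7/17 = -0.4118
Perp slope = -dx/dy = 17/7 = 2.4286
b = My - (perp slope)*Mx = -16.5 + (17*(-8.5))/(-7) = -16.5 + 20.6429 = 4.1429

y = 2.4286x + 4.1429


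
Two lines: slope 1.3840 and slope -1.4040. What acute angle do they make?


m1-m2 = 2.788
1+m1*m2 = -0.943136
tan(theta) = |2.788/(-0.943136)| = 2.956095
theta = arctan(|2.788/(-0.943136)|) = 71.3101 degrees (acute angle)

71.3101 degrees


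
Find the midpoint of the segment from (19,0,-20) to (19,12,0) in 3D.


Mx = (19+19)/2 = 19.0000
My = (0+12)/2 = 6.0000
Mz = (-20+0)/2 = -10.0000

M = (19.0000, 6.0000, -10.0000)


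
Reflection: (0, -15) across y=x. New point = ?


Reflection rule for y=x: (y, x)
(0, -15) -> (-15, 0)

(-15, 0)


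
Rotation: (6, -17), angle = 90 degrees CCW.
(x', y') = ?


cos(90) = 0, sin(90) = 1
x' = 6*0 + 17*1 = 17
y' = 6*1 - 17*0 = 6

(17, 6)


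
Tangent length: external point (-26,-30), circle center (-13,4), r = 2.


d = sqrt((-26+ 13)^2 + (-30-4)^2) = sqrt(169+1156) = 36.4005
L = sqrt(1325.0000 - 4) = sqrt(1321.0000) = 36.3456

36.3456


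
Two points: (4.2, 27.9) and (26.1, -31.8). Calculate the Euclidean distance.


dx = 26.1 - 4.2 = 21.9
dy = -31.8 - 27.9 = -59.7
d = sqrt(479.61 + 3564.09) = sqrt(4043.7) = 63.5901

63.5901


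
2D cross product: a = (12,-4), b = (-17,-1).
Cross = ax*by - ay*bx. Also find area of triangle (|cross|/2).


cross = 12*(-1) + 4*(-17) = -12 - 68 = -80
Triangle area = |-80|/2 = 80/2 = 40.0000

cross = -80, triangle area = 40.0000


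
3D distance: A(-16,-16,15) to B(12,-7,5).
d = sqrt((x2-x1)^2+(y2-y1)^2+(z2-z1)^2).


dx=28, dy=9, dz=-10
d = sqrt(784+81+100) = sqrt(965) = 31.0644

31.0644


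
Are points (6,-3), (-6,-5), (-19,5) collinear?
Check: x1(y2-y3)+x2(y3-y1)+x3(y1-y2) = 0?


6*(-5-5) - 6*(5+ 3) - 19*(-3+ 5)
= -60 - 48 - 38 = -146

No, not collinear (determinant = -146)


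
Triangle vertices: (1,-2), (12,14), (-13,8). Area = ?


1*(14-8) = 6
12*(8+ 2) = 120
-13*(-2-14) = 208
sum = 334
Area = |334|/2 = 167.0000

167.0000 sq units


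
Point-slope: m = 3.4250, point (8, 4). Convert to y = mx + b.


y - 4 = 3.4250(x - 8)
y = 3.4250x + 4 - 3.4250*8
y = 3.4250x - 23.4000

y = 3.4250x - 23.4000


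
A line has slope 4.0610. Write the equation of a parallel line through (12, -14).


Parallel lines have equal slopes.
m2 = 4.0610
b2 = -14 - 4.0610*12 = -62.7320

y = 4.0610x - 62.7320


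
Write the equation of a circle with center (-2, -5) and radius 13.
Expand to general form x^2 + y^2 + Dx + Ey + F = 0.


(x+ 2)^2 + (y+ 5)^2 = 13^2
D = -2h = 4, E = -2k = 10
F = h^2+k^2-r^2 = 4+25-169 = -140

x^2 + y^2 + 4x + 10y - 140 = 0


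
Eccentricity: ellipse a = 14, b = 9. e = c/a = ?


c = sqrt(196-81) = sqrt(115) = 10.7238
e = c/a = sqrt(115)/14 = 0.7660

e = 0.7660


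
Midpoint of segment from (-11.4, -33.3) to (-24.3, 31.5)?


Mx = (-11.4 - 24.3)/2 = -35.7/2 = -17.8500
My = (-33.3 + 31.5)/2 = -1.8/2 = -0.9000

(-17.8500, -0.9000)


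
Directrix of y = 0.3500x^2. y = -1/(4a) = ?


a = 0.3500
1/(4a) = 0.7143
directrix: y = -0.7143 = -0.7143

y = -0.7143


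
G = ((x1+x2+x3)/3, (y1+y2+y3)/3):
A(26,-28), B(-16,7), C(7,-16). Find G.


Gx = (26- 16+7)/3 = 17/3 = 5.6667
Gy = (-28+7- 16)/3 = -37/3 = -12.3333

G = (5.6667, -12.3333)


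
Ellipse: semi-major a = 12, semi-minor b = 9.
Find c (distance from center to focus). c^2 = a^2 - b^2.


c^2 = 12^2 - 9^2 = 144 - 81 = 63
c = sqrt(63) = 7.9373

c = 7.9373


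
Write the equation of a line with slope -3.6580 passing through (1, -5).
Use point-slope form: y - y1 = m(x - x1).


y + 5 = -3.6580(x - 1)
y = -3.6580x - 5 + 3.6580*1
y = -3.6580x - 1.3420

y = -3.6580x - 1.3420


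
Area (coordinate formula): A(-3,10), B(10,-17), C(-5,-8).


-3*(-17+ 8) = 27
10*(-8-10) = -180
-5*(10+ 17) = -135
sum = -288
Area = |-288|/2 = 144.0000

144.0000 sq units


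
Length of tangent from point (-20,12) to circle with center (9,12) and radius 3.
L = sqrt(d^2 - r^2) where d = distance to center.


d = sqrt((-20-9)^2 + (12-12)^2) = sqrt(841+0) = 29.0000
L = sqrt(841.0000 - 9) = sqrt(832.0000) = 28.8444

28.8444


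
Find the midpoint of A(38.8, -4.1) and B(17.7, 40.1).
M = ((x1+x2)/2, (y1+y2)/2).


Mx = (38.8 + 17.7)/2 = 56.5/2 = 28.2500
My = (-4.1 + 40.1)/2 = 36.0/2 = 18.0000

(28.2500, 18.0000)


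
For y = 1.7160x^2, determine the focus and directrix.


a = 1.7160
1/(4a) = 0.1457
Focus = (0, 0.1457)
Directrix: y = -0.1457

Focus = (0, 0.1457), Directrix: y = -0.1457


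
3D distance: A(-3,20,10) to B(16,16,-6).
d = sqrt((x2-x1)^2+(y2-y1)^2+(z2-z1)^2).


dx=19, dy=-4, dz=-16
d = sqrt(361+16+256) = sqrt(633) = 25.1595

25.1595


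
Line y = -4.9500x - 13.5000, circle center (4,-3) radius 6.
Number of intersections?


Substitute y = -4.9500x - 13.5000: (x-4)^2 + (-4.9500x- 13.5000+ 3)^2 = 36
Expand to Ax^2 + Bx + C = 0, where b-k = -10.5
A = 1+m^2 = 25.5025
B = 2(m(b-k) - h) = 2(-4.9500*(-10.5) - 4) = 95.95
C = h^2 + (b-k)^2 - r^2 = 16 + 110.25 - 36 = 90.25
disc = B^2-4AC = 9206.4025 - 9206.4025 = 0
disc = 0

1 intersection point (tangent)


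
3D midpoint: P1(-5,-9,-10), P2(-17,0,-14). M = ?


Mx = (-5- 17)/2 = -11.0000
My = (-9+0)/2 = -4.5000
Mz = (-10- 14)/2 = -12.0000

M = (-11.0000, -4.5000, -12.0000)


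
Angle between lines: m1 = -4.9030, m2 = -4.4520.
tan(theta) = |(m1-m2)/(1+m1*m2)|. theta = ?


m1-m2 = -0.451
1+m1*m2 = 22.828156
tan(theta) = |-0.451/22.828156| = 0.019756
theta = arctan(|-0.451/22.828156|) = 1.1318 degrees (acute angle)

1.1318 degrees


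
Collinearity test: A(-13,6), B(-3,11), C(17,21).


-13*(11-21) - 3*(21-6) + 17*(6-11)
= 130 - 45 - 85 = 0

Yes, collinear (determinant = 0)


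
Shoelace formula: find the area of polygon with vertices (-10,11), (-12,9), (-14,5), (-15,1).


sum(xi*y_{i+1}) = -10*9 - 12*5 - 14*1 - 15*11 = -329
sum(yi*x_{i+1}) = 11*(-12) + 9*(-14) + 5*(-15) + 1*(-10) = -343
Area = |-329 + 343|/2 = 14/2 = 7.0000

7.0000 sq units


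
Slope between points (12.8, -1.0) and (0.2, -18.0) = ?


dy = -18.0 + 1.0 = -17.0
dx = 0.2 - 12.8 = -12.6
m = -17.0/(-12.6) = 1.3492

m = 1.3492


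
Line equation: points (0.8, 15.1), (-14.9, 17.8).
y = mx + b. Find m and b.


m = (2.7)/(-15.7) = -0.1720
b = y1 - m*x1 = 15.1 - (2.7*0.8)/(-15.7) = 15.1 + 0.1376 = 15.2376

y = -0.1720x + 15.2376


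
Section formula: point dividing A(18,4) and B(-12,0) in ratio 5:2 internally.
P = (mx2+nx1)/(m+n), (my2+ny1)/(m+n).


Px = (5*(-12) + 2*18)/7 = -24/7 = -3.4286
Py = (5*0 + 2*4)/7 = 8/7 = 1.1429

P = (-3.4286, 1.1429)


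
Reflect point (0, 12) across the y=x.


Reflection rule for y=x: (y, x)
(0, 12) -> (12, 0)

(12, 0)


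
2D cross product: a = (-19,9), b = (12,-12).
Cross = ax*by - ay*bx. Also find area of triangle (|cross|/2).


cross = -19*(-12) - 9*12 = 228 - 108 = 120
Triangle area = |120|/2 = 120/2 = 60.0000

cross = 120, triangle area = 60.0000


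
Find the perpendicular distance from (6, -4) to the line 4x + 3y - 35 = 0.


|4*6 + 3*(-4) - 35| = |-23| = 23
sqrt(16 + 9) = sqrt(25) = 5.0000
d = 23/sqrt(25) = 4.6000

4.6000


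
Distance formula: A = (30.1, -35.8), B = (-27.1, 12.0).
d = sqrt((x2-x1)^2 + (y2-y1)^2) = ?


dx = -27.1 - 30.1 = -57.2
dy = 12.0 + 35.8 = 47.8
d = sqrt(3271.84 + 2284.84) = sqrt(5556.68) = 74.5431

74.5431


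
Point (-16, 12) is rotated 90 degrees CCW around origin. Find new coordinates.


cos(90) = 0, sin(90) = 1
x' = -16*0 - 12*1 = -12
y' = -16*1 + 12*0 = -16

(-12, -16)


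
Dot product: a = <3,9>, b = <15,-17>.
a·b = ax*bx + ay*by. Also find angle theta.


a·b = 3*15 + 9*(-17) = 45 - 153 = -108
|a| = sqrt(9+81) = 9.4868
|b| = sqrt(225+289) = 22.6716
cos(theta) = -108/(sqrt(90)*sqrt(514)) = -108/sqrt(46260) = -0.502136
theta = arccos(-108/sqrt(46260)) = 120.1414 degrees

a·b = -108, theta = 120.1414 deg


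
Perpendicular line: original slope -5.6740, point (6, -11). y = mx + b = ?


Perpendicular slope = -1/m1 = -1/(-5.6740) = 0.1762
b2 = y0 - m2*x0 = -11 + 6/(-5.6740) = -11 - 1.0575 = -12.0575

y = 0.1762x - 12.0575


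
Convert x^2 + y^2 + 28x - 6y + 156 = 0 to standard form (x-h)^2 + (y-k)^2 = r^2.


h = -D/2 = -28/2 = -14
k = -E/2 = 6/2 = 3
r^2 = h^2 + k^2 - F = 196 + 9 - 156 = 49
r = 7

Center (-14, 3), radius = 7


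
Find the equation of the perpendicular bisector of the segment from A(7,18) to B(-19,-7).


Midpoint = (-6, 5.5)
Slope of AB = dy/dx = -25/(-26) = 0.9615
Perp slope = -dx/dy = -26/25 = -1.0400
b = My - (perp slope)*Mx = 5.5 + (-26*(-6))/(-25) = 5.5 - 6.2400 = -0.7400

y = -1.0400x - 0.7400


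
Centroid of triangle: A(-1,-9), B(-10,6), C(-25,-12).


Gx = (-1- 10- 25)/3 = -36/3 = -12.0000
Gy = (-9+6- 12)/3 = -15/3 = -5.0000

G = (-12.0000, -5.0000)


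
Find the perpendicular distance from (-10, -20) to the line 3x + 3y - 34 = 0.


|3*(-10) + 3*(-20) - 34| = |-124| = 124
sqrt(9 + 9) = sqrt(18) = 4.2426
d = 124/sqrt(18) = 29.2271

29.2271


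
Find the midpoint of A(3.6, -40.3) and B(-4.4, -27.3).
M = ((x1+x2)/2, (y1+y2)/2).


Mx = (3.6 - 4.4)/2 = -0.8/2 = -0.4000
My = (-40.3 - 27.3)/2 = -67.6/2 = -33.8000

(-0.4000, -33.8000)


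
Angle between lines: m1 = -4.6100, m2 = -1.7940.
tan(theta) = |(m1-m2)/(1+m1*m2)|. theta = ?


m1-m2 = -2.816
1+m1*m2 = 9.27034
tan(theta) = |-2.816/9.27034| = 0.303764
theta = arctan(|-2.816/9.27034|) = 16.8969 degrees (acute angle)

16.8969 degrees


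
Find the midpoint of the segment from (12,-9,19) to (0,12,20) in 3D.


Mx = (12+0)/2 = 6.0000
My = (-9+12)/2 = 1.5000
Mz = (19+20)/2 = 19.5000

M = (6.0000, 1.5000, 19.5000)


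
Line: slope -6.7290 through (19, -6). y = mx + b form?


y + 6 = -6.7290(x - 19)
y = -6.7290x - 6 + 6.7290*19
y = -6.7290x + 121.8510

y = -6.7290x + 121.8510


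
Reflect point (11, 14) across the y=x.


Reflection rule for y=x: (y, x)
(11, 14) -> (14, 11)

(14, 11)


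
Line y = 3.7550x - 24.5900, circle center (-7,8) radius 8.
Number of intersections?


Substitute y = 3.7550x - 24.5900: (x+ 7)^2 + (3.7550x- 24.5900-8)^2 = 64
Expand to Ax^2 + Bx + C = 0, where b-k = -32.59
A = 1+m^2 = 15.100025
B = 2(m(b-k) - h) = 2(3.7550*(-32.59) + 7) = -230.7509
C = h^2 + (b-k)^2 - r^2 = 49 + 1062.1081 - 64 = 1047.1081
disc = B^2-4AC = 53245.9779 - 63245.4340 = -9999.4561
disc < 0

0 intersection points


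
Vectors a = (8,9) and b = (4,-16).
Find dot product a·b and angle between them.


a·b = 8*4 + 9*(-16) = 32 - 144 = -112
|a| = sqrt(64+81) = 12.0416
|b| = sqrt(16+256) = 16.4924
cos(theta) = -112/(sqrt(145)*sqrt(272)) = -112/sqrt(39440) = -0.563962
theta = arccos(-112/sqrt(39440)) = 124.3302 degrees

a·b = -112, theta = 124.3302 deg


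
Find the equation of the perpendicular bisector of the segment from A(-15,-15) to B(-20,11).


Midpoint = (-17.5, -2)
Slope of AB = dy/dx = 26/(-5) = -5.2000
Perp slope = -dx/dy = 5/26 = 0.1923
b = My - (perp slope)*Mx = -2 + (-5*(-17.5))/26 = -2 + 3.3654 = 1.3654

y = 0.1923x + 1.3654


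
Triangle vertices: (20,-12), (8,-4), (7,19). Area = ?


20*(-4-19) = -460
8*(19+ 12) = 248
7*(-12+ 4) = -56
sum = -268
Area = |-268|/2 = 134.0000

134.0000 sq units


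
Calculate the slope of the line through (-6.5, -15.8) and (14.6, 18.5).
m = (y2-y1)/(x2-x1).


dy = 18.5 + 15.8 = 34.3
dx = 14.6 + 6.5 = 21.1
m = 34.3/21.1 = 1.6256

m = 1.6256


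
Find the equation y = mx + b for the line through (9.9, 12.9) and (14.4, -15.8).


m = (-28.7)/(4.5) = -6.3778
b = y1 - m*x1 = 12.9 - (-28.7*9.9)/(4.5) = 12.9 + 63.1400 = 76.0400

y = -6.3778x + 76.0400


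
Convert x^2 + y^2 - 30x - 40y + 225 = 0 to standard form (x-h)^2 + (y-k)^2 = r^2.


h = -D/2 = 30/2 = 15
k = -E/2 = 40/2 = 20
r^2 = h^2 + k^2 - F = 225 + 400 - 225 = 400
r = 20

Center (15, 20), radius = 20


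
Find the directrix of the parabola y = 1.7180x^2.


a = 1.7180
1/(4a) = 0.1455
directrix: y = -0.1455 = -0.1455

y = -0.1455


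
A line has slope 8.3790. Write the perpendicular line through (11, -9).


Perpendicular slope = -1/m1 = -1/8.3790 = -0.1193
b2 = y0 - m2*x0 = -9 + 11/8.3790 = -9 + 1.3128 = -7.6872

y = -0.1193x - 7.6872


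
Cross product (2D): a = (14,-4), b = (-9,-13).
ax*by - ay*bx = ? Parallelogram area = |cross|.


cross = 14*(-13) + 4*(-9) = -182 - 36 = -218
Parallelogram area = |-218| = 218

cross = -218, parallelogram area = 218


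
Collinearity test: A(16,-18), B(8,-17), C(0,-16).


16*(-17+ 16) + 8*(-16+ 18) + 0*(-18+ 17)
= -16 + 16 + 0 = 0

Yes, collinear (determinant = 0)


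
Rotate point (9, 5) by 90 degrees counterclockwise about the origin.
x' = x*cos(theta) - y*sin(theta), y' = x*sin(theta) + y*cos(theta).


cos(90) = 0, sin(90) = 1
x' = 9*0 - 5*1 = -5
y' = 9*1 + 5*0 = 9

(-5, 9)


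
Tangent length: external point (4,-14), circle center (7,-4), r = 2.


d = sqrt((4-7)^2 + (-14+ 4)^2) = sqrt(9+100) = 10.4403
L = sqrt(109.0000 - 4) = sqrt(105.0000) = 10.2470

10.2470


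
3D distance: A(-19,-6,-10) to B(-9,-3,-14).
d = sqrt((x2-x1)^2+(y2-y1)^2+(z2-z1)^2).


dx=10, dy=3, dz=-4
d = sqrt(100+9+16) = sqrt(125) = 11.1803

11.1803


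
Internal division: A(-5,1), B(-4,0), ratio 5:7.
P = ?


Px = (5*(-4) + 7*(-5))/12 = -55/12 = -4.5833
Py = (5*0 + 7*1)/12 = 7/12 = 0.5833

P = (-4.5833, 0.5833)


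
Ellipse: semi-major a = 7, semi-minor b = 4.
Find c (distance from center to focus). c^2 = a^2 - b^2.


c^2 = 7^2 - 4^2 = 49 - 16 = 33
c = sqrt(33) = 5.7446

c = 5.7446


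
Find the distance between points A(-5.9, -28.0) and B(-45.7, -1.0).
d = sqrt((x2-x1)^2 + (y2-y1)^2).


dx = -45.7 + 5.9 = -39.8
dy = -1.0 + 28.0 = 27.0
d = sqrt(1584.04 + 729.0) = sqrt(2313.04) = 48.0941

48.0941


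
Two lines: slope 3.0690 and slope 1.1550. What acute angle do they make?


m1-m2 = 1.914
1+m1*m2 = 4.544695
tan(theta) = |1.914/4.544695| = 0.421150
theta = arctan(|1.914/4.544695|) = 22.8384 degrees (acute angle)

22.8384 degrees


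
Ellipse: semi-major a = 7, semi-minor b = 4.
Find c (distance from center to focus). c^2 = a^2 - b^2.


c^2 = 7^2 - 4^2 = 49 - 16 = 33
c = sqrt(33) = 5.7446

c = 5.7446


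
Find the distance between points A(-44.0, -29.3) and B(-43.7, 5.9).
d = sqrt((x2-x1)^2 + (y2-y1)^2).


dx = -43.7 + 44.0 = 0.3
dy = 5.9 + 29.3 = 35.2
d = sqrt(0.09 + 1239.04) = sqrt(1239.13) = 35.2013

35.2013


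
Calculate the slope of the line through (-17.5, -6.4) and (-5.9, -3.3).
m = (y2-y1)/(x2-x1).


dy = -3.3 + 6.4 = 3.1
dx = -5.9 + 17.5 = 11.6
m = 3.1/11.6 = 0.2672

m = 0.2672


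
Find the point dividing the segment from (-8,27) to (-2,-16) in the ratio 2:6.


Px = (2*(-2) + 6*(-8))/8 = -52/8 = -6.5000
Py = (2*(-16) + 6*27)/8 = 130/8 = 16.2500

P = (-6.5000, 16.2500)


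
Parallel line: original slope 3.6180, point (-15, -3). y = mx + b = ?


Parallel lines have equal slopes.
m2 = 3.6180
b2 = -3 - 3.6180*(-15) = 51.2700

y = 3.6180x + 51.2700


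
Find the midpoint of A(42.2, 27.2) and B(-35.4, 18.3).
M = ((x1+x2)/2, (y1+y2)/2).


Mx = (42.2 - 35.4)/2 = 6.8/2 = 3.4000
My = (27.2 + 18.3)/2 = 45.5/2 = 22.7500

(3.4000, 22.7500)


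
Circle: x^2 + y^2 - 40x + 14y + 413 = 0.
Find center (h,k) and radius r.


h = -D/2 = 40/2 = 20
k = -E/2 = -14/2 = -7
r^2 = h^2 + k^2 - F = 400 + 49 - 413 = 36
r = 6

Center (20, -7), radius = 6


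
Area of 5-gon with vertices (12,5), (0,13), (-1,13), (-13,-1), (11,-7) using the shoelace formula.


sum(xi*y_{i+1}) = 12*13 + 0*13 - 1*(-1) - 13*(-7) + 11*5 = 303
sum(yi*x_{i+1}) = 5*0 + 13*(-1) + 13*(-13) - 1*11 - 7*12 = -277
Area = |303 + 277|/2 = 580/2 = 290.0000

290.0000 sq units


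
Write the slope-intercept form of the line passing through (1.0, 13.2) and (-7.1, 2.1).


m = (-11.1)/(-8.1) = 1.3704
b = y1 - m*x1 = 13.2 - (-11.1*1.0)/(-8.1) = 13.2 - 1.3704 = 11.8296

y = 1.3704x + 11.8296


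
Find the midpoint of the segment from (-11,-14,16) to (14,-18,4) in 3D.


Mx = (-11+14)/2 = 1.5000
My = (-14- 18)/2 = -16.0000
Mz = (16+4)/2 = 10.0000

M = (1.5000, -16.0000, 10.0000)


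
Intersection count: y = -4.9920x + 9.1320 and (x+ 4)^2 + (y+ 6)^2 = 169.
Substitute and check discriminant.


Substitute y = -4.9920x + 9.1320: (x+ 4)^2 + (-4.9920x+9.1320+ 6)^2 = 169
Expand to Ax^2 + Bx + C = 0, where b-k = 15.132
A = 1+m^2 = 25.920064
B = 2(m(b-k) - h) = 2(-4.9920*15.132 + 4) = -143.077888
C = h^2 + (b-k)^2 - r^2 = 16 + 228.977424 - 169 = 75.977424
disc = B^2-4AC = 20471.2820 - 7877.3588 = 12593.9232
disc > 0

2 intersection points


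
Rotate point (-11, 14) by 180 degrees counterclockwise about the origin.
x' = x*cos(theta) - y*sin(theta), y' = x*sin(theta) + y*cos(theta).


cos(180) = -1, sin(180) = 0
x' = -11*(-1) - 14*0 = 11
y' = -11*0 + 14*(-1) = -14

(11, -14)


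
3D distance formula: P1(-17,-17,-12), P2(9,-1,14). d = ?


dx=26, dy=16, dz=26
d = sqrt(676+256+676) = sqrt(1608) = 40.0999

40.0999


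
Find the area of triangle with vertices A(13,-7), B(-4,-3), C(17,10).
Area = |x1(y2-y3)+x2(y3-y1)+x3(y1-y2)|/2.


13*(-3-10) = -169
-4*(10+ 7) = -68
17*(-7+ 3) = -68
sum = -305
Area = |-305|/2 = 152.5000

152.5000 sq units


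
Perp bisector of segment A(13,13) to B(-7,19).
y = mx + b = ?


Midpoint = (3, 16)
Slope of AB = dy/dx = 6/(-20) = -0.3000
Perp slope = -dx/dy = 20/6 = 3.3333
b = My - (perp slope)*Mx = 16 + (-20*3)/6 = 16 - 10.0000 = 6.0000

y = 3.3333x + 6.0000


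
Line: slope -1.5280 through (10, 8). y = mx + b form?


y - 8 = -1.5280(x - 10)
y = -1.5280x + 8 + 1.5280*10
y = -1.5280x + 23.2800

y = -1.5280x + 23.2800


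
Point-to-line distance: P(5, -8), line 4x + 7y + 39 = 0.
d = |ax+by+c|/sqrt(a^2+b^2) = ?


|4*5 + 7*(-8) + 39| = |3| = 3
sqrt(16 + 49) = sqrt(65) = 8.0623
d = 3/sqrt(65) = 0.3721

0.3721


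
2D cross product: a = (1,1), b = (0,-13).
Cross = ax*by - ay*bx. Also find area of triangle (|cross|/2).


cross = 1*(-13) - 1*0 = -13 - 0 = -13
Triangle area = |-13|/2 = 13/2 = 6.5000

cross = -13, triangle area = 6.5000


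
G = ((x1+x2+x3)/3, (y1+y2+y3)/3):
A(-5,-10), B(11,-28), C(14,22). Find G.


Gx = (-5+11+14)/3 = 20/3 = 6.6667
Gy = (-10- 28+22)/3 = -16/3 = -5.3333

G = (6.6667, -5.3333)


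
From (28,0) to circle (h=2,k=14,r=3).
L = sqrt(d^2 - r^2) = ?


d = sqrt((28-2)^2 + (0-14)^2) = sqrt(676+196) = 29.5296
L = sqrt(872.0000 - 9) = sqrt(863.0000) = 29.3769

29.3769


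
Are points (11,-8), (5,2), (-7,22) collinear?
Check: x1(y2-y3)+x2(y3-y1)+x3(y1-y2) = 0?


11*(2-22) + 5*(22+ 8) - 7*(-8-2)
= -220 + 150 + 70 = 0

Yes, collinear (determinant = 0)


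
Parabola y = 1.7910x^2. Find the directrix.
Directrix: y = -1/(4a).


a = 1.7910
1/(4a) = 0.1396
directrix: y = -0.1396 = -0.1396

y = -0.1396


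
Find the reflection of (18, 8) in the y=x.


Reflection rule for y=x: (y, x)
(18, 8) -> (8, 18)

(8, 18)


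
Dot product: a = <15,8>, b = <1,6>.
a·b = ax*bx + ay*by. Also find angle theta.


a·b = 15*1 + 8*6 = 15 + 48 = 63
|a| = sqrt(225+64) = 17.0000
|b| = sqrt(1+36) = 6.0828
cos(theta) = 63/(sqrt(289)*sqrt(37)) = 63/sqrt(10693) = 0.609243
theta = arccos(63/sqrt(10693)) = 52.4652 degrees

a·b = 63, theta = 52.4652 deg


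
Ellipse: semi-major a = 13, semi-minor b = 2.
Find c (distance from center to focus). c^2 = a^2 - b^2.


c^2 = 13^2 - 2^2 = 169 - 4 = 165
c = sqrt(165) = 12.8452

c = 12.8452


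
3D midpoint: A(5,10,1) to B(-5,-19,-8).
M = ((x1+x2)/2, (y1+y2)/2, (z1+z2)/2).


Mx = (5- 5)/2 = 0
My = (10- 19)/2 = -4.5000
Mz = (1- 8)/2 = -3.5000

M = (0, -4.5000, -3.5000)


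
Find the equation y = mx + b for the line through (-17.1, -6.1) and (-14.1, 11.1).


m = (17.2)/(3) = 5.7333
b = y1 - m*x1 = -6.1 - (17.2*(-17.1))/(3) = -6.1 + 98.0400 = 91.9400

y = 5.7333x + 91.9400


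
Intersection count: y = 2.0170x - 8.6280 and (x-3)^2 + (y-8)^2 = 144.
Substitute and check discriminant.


Substitute y = 2.0170x - 8.6280: (x-3)^2 + (2.0170x- 8.6280-8)^2 = 144
Expand to Ax^2 + Bx + C = 0, where b-k = -16.628
A = 1+m^2 = 5.068289
B = 2(m(b-k) - h) = 2(2.0170*(-16.628) - 3) = -73.077352
C = h^2 + (b-k)^2 - r^2 = 9 + 276.490384 - 144 = 141.490384
disc = B^2-4AC = 5340.2994 - 2868.4566 = 2471.8428
disc > 0

2 intersection points


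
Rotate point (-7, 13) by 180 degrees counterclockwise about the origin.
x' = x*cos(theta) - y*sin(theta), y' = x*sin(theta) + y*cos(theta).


cos(180) = -1, sin(180) = 0
x' = -7*(-1) - 13*0 = 7
y' = -7*0 + 13*(-1) = -13

(7, -13)


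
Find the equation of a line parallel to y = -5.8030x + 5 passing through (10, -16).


Parallel lines have equal slopes.
m2 = -5.8030
b2 = -16 + 5.8030*10 = 42.0300

y = -5.8030x + 42.0300


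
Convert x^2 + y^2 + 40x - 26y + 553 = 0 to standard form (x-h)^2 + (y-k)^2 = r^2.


h = -D/2 = -40/2 = -20
k = -E/2 = 26/2 = 13
r^2 = h^2 + k^2 - F = 400 + 169 - 553 = 16
r = 4

Center (-20, 13), radius = 4


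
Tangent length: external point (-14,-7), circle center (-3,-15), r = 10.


d = sqrt((-14+ 3)^2 + (-7+ 15)^2) = sqrt(121+64) = 13.6015
L = sqrt(185.0000 - 100) = sqrt(85.0000) = 9.2195

9.2195


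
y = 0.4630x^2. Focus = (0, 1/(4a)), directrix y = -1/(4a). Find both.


a = 0.4630
1/(4a) = 0.5400
Focus = (0, 0.5400)
Directrix: y = -0.5400

Focus = (0, 0.5400), Directrix: y = -0.5400


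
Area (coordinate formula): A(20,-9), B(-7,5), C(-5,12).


20*(5-12) = -140
-7*(12+ 9) = -147
-5*(-9-5) = 70
sum = -217
Area = |-217|/2 = 108.5000

108.5000 sq units


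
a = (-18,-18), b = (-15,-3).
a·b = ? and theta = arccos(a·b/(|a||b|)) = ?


a·b = -18*(-15) - 18*(-3) = 270 + 54 = 324
|a| = sqrt(324+324) = 25.4558
|b| = sqrt(225+9) = 15.2971
cos(theta) = 324/(sqrt(648)*sqrt(234)) = 324/sqrt(151632) = 0.832050
theta = arccos(324/sqrt(151632)) = 33.6901 degrees

a·b = 324, theta = 33.6901 deg


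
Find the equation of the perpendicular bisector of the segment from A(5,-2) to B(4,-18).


Midpoint = (4.5, -10)
Slope of AB = dy/dx = -16/(-1) = 16.0000
Perp slope = -dx/dy = -1/16 = -0.0625
b = My - (perp slope)*Mx = -10 + (-1*4.5)/(-16) = -10 + 0.2812 = -9.7188

y = -0.0625x - 9.7188


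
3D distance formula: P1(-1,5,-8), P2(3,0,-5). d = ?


dx=4, dy=-5, dz=3
d = sqrt(16+25+9) = sqrt(50) = 7.0711

7.0711


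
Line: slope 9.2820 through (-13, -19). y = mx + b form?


y + 19 = 9.2820(x + 13)
y = 9.2820x - 19 - 9.2820*(-13)
y = 9.2820x + 101.6660

y = 9.2820x + 101.6660


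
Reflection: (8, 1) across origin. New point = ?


Reflection rule for origin: (-x, -y)
(8, 1) -> (-8, -1)

(-8, -1)


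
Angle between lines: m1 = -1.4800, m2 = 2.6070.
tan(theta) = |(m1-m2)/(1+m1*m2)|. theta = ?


m1-m2 = -4.087
1+m1*m2 = -2.85836
tan(theta) = |-4.087/(-2.85836)| = 1.429841
theta = arctan(|-4.087/(-2.85836)|) = 55.0319 degrees (acute angle)

55.0319 degrees


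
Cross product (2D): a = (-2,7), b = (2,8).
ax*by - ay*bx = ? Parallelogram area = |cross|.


cross = -2*8 - 7*2 = -16 - 14 = -30
Parallelogram area = |-30| = 30

cross = -30, parallelogram area = 30


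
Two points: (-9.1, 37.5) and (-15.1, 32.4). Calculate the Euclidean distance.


dx = -15.1 + 9.1 = -6.0
dy = 32.4 - 37.5 = -5.1
d = sqrt(36.0 + 26.01) = sqrt(62.01) = 7.8746

7.8746


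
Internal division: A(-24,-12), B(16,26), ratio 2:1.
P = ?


Px = (2*16 + 1*(-24))/3 = 8/3 = 2.6667
Py = (2*26 + 1*(-12))/3 = 40/3 = 13.3333

P = (2.6667, 13.3333)


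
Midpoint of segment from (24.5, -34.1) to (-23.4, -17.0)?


Mx = (24.5 - 23.4)/2 = 1.1/2 = 0.5500
My = (-34.1 - 17.0)/2 = -51.1/2 = -25.5500

(0.5500, -25.5500)


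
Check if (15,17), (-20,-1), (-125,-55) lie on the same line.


15*(-1+ 55) - 20*(-55-17) - 125*(17+ 1)
= 810 + 1440 - 2250 = 0

Yes, collinear (determinant = 0)


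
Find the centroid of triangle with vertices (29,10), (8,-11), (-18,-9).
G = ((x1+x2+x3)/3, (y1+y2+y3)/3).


Gx = (29+8- 18)/3 = 19/3 = 6.3333
Gy = (10- 11- 9)/3 = -10/3 = -3.3333

G = (6.3333, -3.3333)


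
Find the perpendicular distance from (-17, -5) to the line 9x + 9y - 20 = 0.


|9*(-17) + 9*(-5) - 20| = |-218| = 218
sqrt(81 + 81) = sqrt(162) = 12.7279
d = 218/sqrt(162) = 17.1277

17.1277


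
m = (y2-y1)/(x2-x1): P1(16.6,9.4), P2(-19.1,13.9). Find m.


dy = 13.9 - 9.4 = 4.5
dx = -19.1 - 16.6 = -35.7
m = 4.5/(-35.7) = -0.1261

m = -0.1261


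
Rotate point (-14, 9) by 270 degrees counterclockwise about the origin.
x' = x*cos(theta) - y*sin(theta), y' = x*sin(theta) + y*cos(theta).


cos(270) = 0, sin(270) = -1
x' = -14*0 - 9*(-1) = 9
y' = -14*(-1) + 9*0 = 14

(9, 14)


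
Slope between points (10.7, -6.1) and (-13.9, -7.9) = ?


dy = -7.9 + 6.1 = -1.8
dx = -13.9 - 10.7 = -24.6
m = -1.8/(-24.6) = 0.0732

m = 0.0732


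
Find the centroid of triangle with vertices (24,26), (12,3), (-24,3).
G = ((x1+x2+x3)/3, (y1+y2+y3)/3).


Gx = (24+12- 24)/3 = 12/3 = 4.0000
Gy = (26+3+3)/3 = 32/3 = 10.6667

G = (4.0000, 10.6667)


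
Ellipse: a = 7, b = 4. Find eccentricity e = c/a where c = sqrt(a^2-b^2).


c = sqrt(49-16) = sqrt(33) = 5.7446
e = c/a = sqrt(33)/7 = 0.8207

e = 0.8207


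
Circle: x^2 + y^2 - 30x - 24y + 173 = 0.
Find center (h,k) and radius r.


h = -D/2 = 30/2 = 15
k = -E/2 = 24/2 = 12
r^2 = h^2 + k^2 - F = 225 + 144 - 173 = 196
r = 14

Center (15, 12), radius = 14


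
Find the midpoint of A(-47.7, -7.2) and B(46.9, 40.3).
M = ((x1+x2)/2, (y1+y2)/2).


Mx = (-47.7 + 46.9)/2 = -0.8/2 = -0.4000
My = (-7.2 + 40.3)/2 = 33.1/2 = 16.5500

(-0.4000, 16.5500)


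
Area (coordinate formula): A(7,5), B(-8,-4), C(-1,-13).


7*(-4+ 13) = 63
-8*(-13-5) = 144
-1*(5+ 4) = -9
sum = 198
Area = |198|/2 = 99.0000

99.0000 sq units


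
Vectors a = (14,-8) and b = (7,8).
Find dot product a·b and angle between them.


a·b = 14*7 - 8*8 = 98 - 64 = 34
|a| = sqrt(196+64) = 16.1245
|b| = sqrt(49+64) = 10.6301
cos(theta) = 34/(sqrt(260)*sqrt(113)) = 34/sqrt(29380) = 0.198360
theta = arccos(34/sqrt(29380)) = 78.5590 degrees

a·b = 34, theta = 78.5590 deg


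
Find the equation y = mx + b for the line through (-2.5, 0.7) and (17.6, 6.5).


m = (5.8)/(20.1) = 0.2886
b = y1 - m*x1 = 0.7 - (5.8*(-2.5))/(20.1) = 0.7 + 0.7214 = 1.4214

y = 0.2886x + 1.4214


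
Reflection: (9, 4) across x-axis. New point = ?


Reflection rule for x-axis: (x, -y)
(9, 4) -> (9, -4)

(9, -4)


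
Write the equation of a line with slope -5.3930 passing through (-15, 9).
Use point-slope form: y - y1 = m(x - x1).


y - 9 = -5.3930(x + 15)
y = -5.3930x + 9 + 5.3930*(-15)
y = -5.3930x - 71.8950

y = -5.3930x - 71.8950


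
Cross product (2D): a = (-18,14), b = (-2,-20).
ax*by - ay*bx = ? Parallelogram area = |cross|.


cross = -18*(-20) - 14*(-2) = 360 + 28 = 388
Parallelogram area = |388| = 388

cross = 388, parallelogram area = 388


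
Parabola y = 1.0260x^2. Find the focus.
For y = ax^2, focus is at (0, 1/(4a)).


a = 1.0260
4a = 4.1040
focus = (0, 1/4.1040) = (0, 0.2437)

Focus = (0, 0.2437)


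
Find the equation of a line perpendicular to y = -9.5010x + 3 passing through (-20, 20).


Perpendicular slope = -1/m1 = -1/(-9.5010) = 0.1053
b2 = y0 - m2*x0 = 20 - 20/(-9.5010) = 20 + 2.1050 = 22.1050

y = 0.1053x + 22.1050
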